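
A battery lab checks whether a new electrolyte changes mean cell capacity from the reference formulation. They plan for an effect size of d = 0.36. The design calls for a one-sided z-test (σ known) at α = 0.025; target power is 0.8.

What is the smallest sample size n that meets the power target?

n = 61

For power 0.8 need Φ(δ − z_{0.025}) = 0.8, so δ = z_{0.025} + z_{0.20} = 1.960 + 0.842 = 2.802.
δ = d·√n ⇒ n = (δ/d)² = (2.802 / 0.36)² = 60.56.
Rounding up, n = 61.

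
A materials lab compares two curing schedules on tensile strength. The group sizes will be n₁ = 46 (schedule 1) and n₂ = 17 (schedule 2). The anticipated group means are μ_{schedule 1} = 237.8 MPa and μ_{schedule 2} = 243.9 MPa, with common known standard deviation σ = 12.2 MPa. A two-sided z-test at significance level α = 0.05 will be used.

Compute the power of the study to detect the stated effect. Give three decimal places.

Power ≈ 0.421

Standardized effect: d = |μ_{schedule 1} − μ_{schedule 2}| / σ = |237.8 − 243.9| / 12.2 = 0.5000
Noncentrality parameter: δ = d / √(1/n₁ + 1/n₂) = 0.5000 / √(1/46 + 1/17) = 1.7616
Critical value for a two-sided test at α = 0.05: z_{α/2} = 1.960.
Power = Φ(δ − 1.960) + Φ(−δ − 1.960) = Φ(-0.198) + Φ(-3.722) = 0.4214 + 0.0001 = 0.4215.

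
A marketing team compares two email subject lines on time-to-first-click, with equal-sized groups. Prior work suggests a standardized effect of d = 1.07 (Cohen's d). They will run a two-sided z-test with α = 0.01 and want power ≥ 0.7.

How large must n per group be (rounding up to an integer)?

n = 17 per group

Set Φ(δ − 2.576) = 0.7; then δ − 2.576 = Φ⁻¹(0.7) = 0.524, giving δ = 3.100.
(For δ > 0 the lower-tail rejection region contributes negligibly to power, so the one-term inversion is standard.)
δ = d·√(n/2) ⇒ n = 2(δ/d)² = 2 × (3.100 / 1.07)² = 16.79.
Round up to the next whole unit.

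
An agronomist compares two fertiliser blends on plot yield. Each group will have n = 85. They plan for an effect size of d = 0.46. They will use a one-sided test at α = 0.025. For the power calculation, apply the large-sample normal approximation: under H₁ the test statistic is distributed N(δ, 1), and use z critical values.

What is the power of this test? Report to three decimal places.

Power ≈ 0.851

Noncentrality parameter: δ = d·√(n/2) = 0.46 × √(85/2) = 2.9988
Critical value for a one-sided test at α = 0.025: z_α = 1.960.
Power = P(Z > 1.960 − δ) = Φ(1.039) = 0.8506.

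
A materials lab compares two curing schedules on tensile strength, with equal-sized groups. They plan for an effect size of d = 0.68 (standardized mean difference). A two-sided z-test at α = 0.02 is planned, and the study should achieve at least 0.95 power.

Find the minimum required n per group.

n = 69 per group

For power 0.95 need Φ(δ − z_{0.01}) = 0.95, so δ = z_{0.01} + z_{0.05} = 2.326 + 1.645 = 3.971.
(The Φ(−δ − z_{α/2}) term is vanishingly small for δ > 0 and is dropped in the standard sample-size formula.)
δ = d·√(n/2) ⇒ n = 2(δ/d)² = 2 × (3.971 / 0.68)² = 68.21.
Round up to the next whole unit.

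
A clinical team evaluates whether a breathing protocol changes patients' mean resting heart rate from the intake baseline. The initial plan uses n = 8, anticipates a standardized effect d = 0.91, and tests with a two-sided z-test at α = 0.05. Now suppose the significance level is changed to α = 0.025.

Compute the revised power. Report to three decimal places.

δ = d·√n = 0.91 × √8 = 2.5739 (unchanged). New critical value: z_{0.0125} = 2.241.
Revised power = Φ(δ − 2.241) + Φ(−δ − 2.241) = Φ(0.332) + Φ(-4.815) = 0.6302 + 0.0000 = 0.6302.

Power ≈ 0.630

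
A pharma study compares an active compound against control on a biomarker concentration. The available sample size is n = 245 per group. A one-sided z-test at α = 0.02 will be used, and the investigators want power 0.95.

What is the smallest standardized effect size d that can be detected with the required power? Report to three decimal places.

d ≈ 0.334

Required noncentrality: δ = z_{0.02} + z_{0.05} = 2.054 + 1.645 = 3.699.
δ = d·√(n/2) ⇒ d = δ/√(n/2) = 3.699/√(245/2) = 0.3342.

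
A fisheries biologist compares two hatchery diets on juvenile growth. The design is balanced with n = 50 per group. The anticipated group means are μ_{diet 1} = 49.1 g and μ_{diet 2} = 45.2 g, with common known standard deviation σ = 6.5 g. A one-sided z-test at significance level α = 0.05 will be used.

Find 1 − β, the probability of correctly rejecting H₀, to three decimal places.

Standardized effect: d = |μ_{diet 1} − μ_{diet 2}| / σ = |49.1 − 45.2| / 6.5 = 0.6000
Noncentrality parameter: δ = d·√(n/2) = 0.6000 × √(50/2) = 3.0000
One-sided α = 0.05 → critical value z_{0.05} = 1.645.
Power = P(Z > 1.645 − δ) = Φ(1.355) = 0.9123.

Power ≈ 0.912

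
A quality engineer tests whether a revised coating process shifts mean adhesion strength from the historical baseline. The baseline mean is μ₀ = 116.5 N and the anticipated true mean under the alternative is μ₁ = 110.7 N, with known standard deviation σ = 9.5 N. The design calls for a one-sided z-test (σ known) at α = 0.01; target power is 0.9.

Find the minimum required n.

Standardized effect: d = |μ₁ − μ₀| / σ = |110.7 − 116.5| / 9.5 = 0.6105
For power 0.9 need Φ(δ − z_{0.01}) = 0.9, so δ = z_{0.01} + z_{0.10} = 2.326 + 1.282 = 3.608.
δ = d·√n ⇒ n = (δ/d)² = (3.608 / 0.6105)² = 34.92.
Rounding up, n = 35.

n = 35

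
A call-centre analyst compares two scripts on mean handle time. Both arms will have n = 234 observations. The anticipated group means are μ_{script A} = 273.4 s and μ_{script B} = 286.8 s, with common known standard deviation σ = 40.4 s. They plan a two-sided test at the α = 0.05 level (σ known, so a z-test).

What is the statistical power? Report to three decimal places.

Power ≈ 0.948

Standardized effect: d = |μ_{script A} − μ_{script B}| / σ = |273.4 − 286.8| / 40.4 = 0.3317
Noncentrality parameter: δ = d·√(n/2) = 0.3317 × √(234/2) = 3.5877
Critical value for a two-sided test at α = 0.05: z_{α/2} = 1.960.
Power = Φ(δ − 1.960) + Φ(−δ − 1.960) = Φ(1.628) + Φ(-5.548) = 0.9482 + 0.0000 = 0.9482.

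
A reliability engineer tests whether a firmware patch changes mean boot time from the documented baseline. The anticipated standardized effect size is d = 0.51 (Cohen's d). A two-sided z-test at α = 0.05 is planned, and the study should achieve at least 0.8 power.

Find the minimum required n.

n = 31

Set Φ(δ − 1.960) = 0.8; then δ − 1.960 = Φ⁻¹(0.8) = 0.842, giving δ = 2.802.
(For δ > 0 the lower-tail rejection region contributes negligibly to power, so the one-term inversion is standard.)
δ = d·√n ⇒ n = (δ/d)² = (2.802 / 0.51)² = 30.18.
Round up to the next whole unit.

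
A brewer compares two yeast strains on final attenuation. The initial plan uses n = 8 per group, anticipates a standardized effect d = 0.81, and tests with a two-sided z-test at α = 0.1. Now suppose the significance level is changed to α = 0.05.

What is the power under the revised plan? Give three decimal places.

δ = d·√(n/2) = 0.81 × √(8/2) = 1.6200 (unchanged). New critical value: z_{0.025} = 1.960.
Revised power = Φ(δ − 1.960) + Φ(−δ − 1.960) = Φ(-0.340) + Φ(-3.580) = 0.3669 + 0.0002 = 0.3671.

Power ≈ 0.367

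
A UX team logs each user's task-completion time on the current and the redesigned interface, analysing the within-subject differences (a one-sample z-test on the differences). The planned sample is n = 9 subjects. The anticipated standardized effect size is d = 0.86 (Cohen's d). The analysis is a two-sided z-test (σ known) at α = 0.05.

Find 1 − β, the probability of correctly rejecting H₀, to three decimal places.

Noncentrality parameter: δ = d·√n = 0.86 × √9 = 2.5800
Critical value for a two-sided test at α = 0.05: z_{α/2} = 1.960.
Power = Φ(δ − 1.960) + Φ(−δ − 1.960) = Φ(0.620) + Φ(-4.540) = 0.7324 + 0.0000 = 0.7324.

Power ≈ 0.732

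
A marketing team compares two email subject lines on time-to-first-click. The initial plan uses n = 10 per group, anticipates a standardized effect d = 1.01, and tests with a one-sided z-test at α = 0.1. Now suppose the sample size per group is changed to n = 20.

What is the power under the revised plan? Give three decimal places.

With n = 20 per group: δ = d·√(n/2) = 1.01 × √(20/2) = 3.1939. Critical value z_{0.1} = 1.282.
Revised power = P(Z > 1.282 − δ) = Φ(1.912) = 0.9721.

Power ≈ 0.972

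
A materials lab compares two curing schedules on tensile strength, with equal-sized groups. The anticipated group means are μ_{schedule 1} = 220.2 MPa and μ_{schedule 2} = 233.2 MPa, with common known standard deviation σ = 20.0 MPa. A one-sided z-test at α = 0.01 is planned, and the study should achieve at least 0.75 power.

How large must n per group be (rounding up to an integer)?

Standardized effect: d = |μ_{schedule 1} − μ_{schedule 2}| / σ = |220.2 − 233.2| / 20.0 = 0.6500
For power 0.75 need Φ(δ − z_{0.01}) = 0.75, so δ = z_{0.01} + z_{0.25} = 2.326 + 0.674 = 3.001.
δ = d·√(n/2) ⇒ n = 2(δ/d)² = 2 × (3.001 / 0.6500)² = 42.63.
Rounding up, n = 43 per group.

n = 43 per group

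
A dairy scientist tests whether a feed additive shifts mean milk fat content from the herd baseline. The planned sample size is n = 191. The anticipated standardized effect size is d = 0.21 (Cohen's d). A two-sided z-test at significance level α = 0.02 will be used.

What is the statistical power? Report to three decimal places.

Power ≈ 0.718

Noncentrality parameter: δ = d·√n = 0.21 × √191 = 2.9023
Critical value for a two-sided test at α = 0.02: z_{α/2} = 2.326.
Power = Φ(δ − 2.326) + Φ(−δ − 2.326) = Φ(0.576) + Φ(-5.229) = 0.7177 + 0.0000 = 0.7177.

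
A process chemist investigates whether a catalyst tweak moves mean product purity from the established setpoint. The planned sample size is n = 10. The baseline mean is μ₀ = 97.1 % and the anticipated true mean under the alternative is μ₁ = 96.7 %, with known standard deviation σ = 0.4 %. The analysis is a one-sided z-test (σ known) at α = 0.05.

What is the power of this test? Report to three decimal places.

Standardized effect: d = |μ₁ − μ₀| / σ = |96.7 − 97.1| / 0.4 = 1.0000
Noncentrality parameter: δ = d·√n = 1.0000 × √10 = 3.1623
One-sided α = 0.05 → critical value z_{0.05} = 1.645.
Power = Φ(δ − 1.645) = Φ(1.517) = 0.9354.

Power ≈ 0.935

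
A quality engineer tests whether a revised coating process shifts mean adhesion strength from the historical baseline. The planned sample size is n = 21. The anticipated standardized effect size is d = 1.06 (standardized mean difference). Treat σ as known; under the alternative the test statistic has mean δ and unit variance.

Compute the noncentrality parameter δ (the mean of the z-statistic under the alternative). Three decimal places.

δ ≈ 4.858

δ = d·√n = 1.06 × √21 = 4.8575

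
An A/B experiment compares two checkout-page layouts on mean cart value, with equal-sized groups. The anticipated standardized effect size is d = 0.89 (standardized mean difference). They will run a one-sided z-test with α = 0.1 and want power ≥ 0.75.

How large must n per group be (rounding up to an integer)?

Set Φ(δ − 1.282) = 0.75; then δ − 1.282 = Φ⁻¹(0.75) = 0.674, giving δ = 1.956.
δ = d·√(n/2) ⇒ n = 2(δ/d)² = 2 × (1.956 / 0.89)² = 9.66.
Round up to the next whole unit.

n = 10 per group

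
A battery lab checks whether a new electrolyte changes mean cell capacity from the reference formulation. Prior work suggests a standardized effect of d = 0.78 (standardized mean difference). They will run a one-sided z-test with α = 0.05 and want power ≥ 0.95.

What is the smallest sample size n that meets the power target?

Set Φ(δ − 1.645) = 0.95; then δ − 1.645 = Φ⁻¹(0.95) = 1.645, giving δ = 3.290.
δ = d·√n ⇒ n = (δ/d)² = (3.290 / 0.78)² = 17.79.
Round up to the next whole unit.

n = 18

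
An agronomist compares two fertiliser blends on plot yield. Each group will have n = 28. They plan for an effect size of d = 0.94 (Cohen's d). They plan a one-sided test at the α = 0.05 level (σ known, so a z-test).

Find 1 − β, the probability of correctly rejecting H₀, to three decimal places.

Power ≈ 0.969

Noncentrality parameter: δ = d·√(n/2) = 0.94 × √(28/2) = 3.5172
Critical value for a one-sided test at α = 0.05: z_α = 1.645.
Power = Φ(δ − 1.645) = Φ(1.872) = 0.9694.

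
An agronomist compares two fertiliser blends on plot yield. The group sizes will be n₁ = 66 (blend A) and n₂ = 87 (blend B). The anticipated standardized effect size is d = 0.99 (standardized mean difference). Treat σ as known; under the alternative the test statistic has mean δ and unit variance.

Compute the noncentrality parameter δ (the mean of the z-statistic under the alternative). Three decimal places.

δ ≈ 6.065

δ = d / √(1/n₁ + 1/n₂) = 0.99 / √(1/66 + 1/87) = 6.0649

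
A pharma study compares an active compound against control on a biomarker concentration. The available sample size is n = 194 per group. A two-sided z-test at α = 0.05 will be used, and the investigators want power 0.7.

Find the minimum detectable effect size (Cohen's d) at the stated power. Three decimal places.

Required noncentrality: δ = z_{0.025} + z_{0.30} = 1.960 + 0.524 = 2.484.
(Lower-tail contribution to power is negligible for δ > 0.)
δ = d·√(n/2) ⇒ d = δ/√(n/2) = 2.484/√(194/2) = 0.2522.

d ≈ 0.252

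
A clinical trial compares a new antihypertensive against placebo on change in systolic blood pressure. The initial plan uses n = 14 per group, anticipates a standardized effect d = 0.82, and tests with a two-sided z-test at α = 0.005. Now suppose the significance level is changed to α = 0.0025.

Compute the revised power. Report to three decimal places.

δ = d·√(n/2) = 0.82 × √(14/2) = 2.1695 (unchanged). New critical value: z_{0.0013} = 3.023.
Revised power = Φ(δ − 3.023) + Φ(−δ − 3.023) = Φ(-0.854) + Φ(-5.193) = 0.1966 + 0.0000 = 0.1966.

Power ≈ 0.197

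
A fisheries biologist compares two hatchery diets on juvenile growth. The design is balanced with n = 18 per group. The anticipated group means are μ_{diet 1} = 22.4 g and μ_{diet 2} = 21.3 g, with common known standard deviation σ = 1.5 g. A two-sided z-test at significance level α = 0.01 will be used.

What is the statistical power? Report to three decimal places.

Power ≈ 0.354

Standardized effect: d = |μ_{diet 1} − μ_{diet 2}| / σ = |22.4 − 21.3| / 1.5 = 0.7333
Noncentrality parameter: δ = d·√(n/2) = 0.7333 × √(18/2) = 2.2000
Two-sided α = 0.01 → critical value z_{0.005} = 2.576.
Power = Φ(δ − 2.576) + Φ(−δ − 2.576) = Φ(-0.376) + Φ(-4.776) = 0.3535 + 0.0000 = 0.3535.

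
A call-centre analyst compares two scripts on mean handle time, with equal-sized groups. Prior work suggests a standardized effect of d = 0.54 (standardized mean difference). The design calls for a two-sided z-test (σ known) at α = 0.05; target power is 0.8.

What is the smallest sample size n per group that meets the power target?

n = 54 per group

For power 0.8 need Φ(δ − z_{0.025}) = 0.8, so δ = z_{0.025} + z_{0.20} = 1.960 + 0.842 = 2.802.
(Ignoring the negligible lower-tail rejection probability gives the usual closed-form inversion.)
δ = d·√(n/2) ⇒ n = 2(δ/d)² = 2 × (2.802 / 0.54)² = 53.83.
Round up to the next whole unit.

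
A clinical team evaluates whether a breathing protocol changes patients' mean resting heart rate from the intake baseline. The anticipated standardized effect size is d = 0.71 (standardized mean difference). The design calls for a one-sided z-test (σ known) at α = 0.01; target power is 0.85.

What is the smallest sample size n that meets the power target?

Set Φ(δ − 2.326) = 0.85; then δ − 2.326 = Φ⁻¹(0.85) = 1.036, giving δ = 3.363.
δ = d·√n ⇒ n = (δ/d)² = (3.363 / 0.71)² = 22.43.
Round up to the next whole unit.

n = 23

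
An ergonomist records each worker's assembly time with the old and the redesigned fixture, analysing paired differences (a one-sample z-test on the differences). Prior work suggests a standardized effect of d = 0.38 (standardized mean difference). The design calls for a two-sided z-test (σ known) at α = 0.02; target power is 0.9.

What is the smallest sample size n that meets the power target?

n = 91

Set Φ(δ − 2.326) = 0.9; then δ − 2.326 = Φ⁻¹(0.9) = 1.282, giving δ = 3.608.
(Ignoring the negligible lower-tail rejection probability gives the usual closed-form inversion.)
δ = d·√n ⇒ n = (δ/d)² = (3.608 / 0.38)² = 90.15.
Round up to the next whole unit.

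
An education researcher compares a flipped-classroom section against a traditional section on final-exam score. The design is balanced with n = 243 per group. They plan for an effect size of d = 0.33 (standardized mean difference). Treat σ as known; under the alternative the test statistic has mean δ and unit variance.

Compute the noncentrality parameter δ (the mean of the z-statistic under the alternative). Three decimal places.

δ ≈ 3.637

δ = d·√(n/2) = 0.33 × √(243/2) = 3.6375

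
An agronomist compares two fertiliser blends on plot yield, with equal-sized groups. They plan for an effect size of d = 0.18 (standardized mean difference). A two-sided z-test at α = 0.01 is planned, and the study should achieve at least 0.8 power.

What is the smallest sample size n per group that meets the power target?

Set Φ(δ − 2.576) = 0.8; then δ − 2.576 = Φ⁻¹(0.8) = 0.842, giving δ = 3.417.
(The Φ(−δ − z_{α/2}) term is vanishingly small for δ > 0 and is dropped in the standard sample-size formula.)
δ = d·√(n/2) ⇒ n = 2(δ/d)² = 2 × (3.417 / 0.18)² = 720.92.
Round up to the next whole unit.

n = 721 per group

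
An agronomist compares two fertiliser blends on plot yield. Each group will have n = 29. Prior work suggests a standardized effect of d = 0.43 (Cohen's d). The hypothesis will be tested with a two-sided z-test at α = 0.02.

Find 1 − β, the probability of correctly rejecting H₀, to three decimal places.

Power ≈ 0.245

Noncentrality parameter: δ = d·√(n/2) = 0.43 × √(29/2) = 1.6374
Critical value for a two-sided test at α = 0.02: z_{α/2} = 2.326.
Power = Φ(δ − 2.326) + Φ(−δ − 2.326) = Φ(-0.689) + Φ(-3.964) = 0.2454 + 0.0000 = 0.2455.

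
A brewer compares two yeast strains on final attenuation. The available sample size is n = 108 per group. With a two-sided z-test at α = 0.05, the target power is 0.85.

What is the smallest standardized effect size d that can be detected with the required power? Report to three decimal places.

d ≈ 0.408

Required noncentrality: δ = z_{0.025} + z_{0.15} = 1.960 + 1.036 = 2.996.
(Lower-tail contribution to power is negligible for δ > 0.)
δ = d·√(n/2) ⇒ d = δ/√(n/2) = 2.996/√(108/2) = 0.4078.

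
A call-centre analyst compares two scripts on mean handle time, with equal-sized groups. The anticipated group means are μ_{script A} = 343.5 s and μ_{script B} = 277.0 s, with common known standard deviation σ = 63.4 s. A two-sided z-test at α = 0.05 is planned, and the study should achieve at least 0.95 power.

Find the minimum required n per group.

n = 24 per group

Standardized effect: d = |μ_{script A} − μ_{script B}| / σ = |343.5 − 277.0| / 63.4 = 1.0489
Set Φ(δ − 1.960) = 0.95; then δ − 1.960 = Φ⁻¹(0.95) = 1.645, giving δ = 3.605.
(The Φ(−δ − z_{α/2}) term is vanishingly small for δ > 0 and is dropped in the standard sample-size formula.)
δ = d·√(n/2) ⇒ n = 2(δ/d)² = 2 × (3.605 / 1.0489)² = 23.62.
Round up to the next whole unit.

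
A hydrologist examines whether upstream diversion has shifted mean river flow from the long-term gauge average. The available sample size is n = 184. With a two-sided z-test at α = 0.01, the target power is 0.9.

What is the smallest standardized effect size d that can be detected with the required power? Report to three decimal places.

Need Φ(δ − 2.576) = 0.9, so δ = 2.576 + 1.282 = 3.857.
(The second rejection-region term Φ(−δ − z_{α/2}) is negligible and dropped.)
δ = d·√n ⇒ d = δ/√n = 3.857/√184 = 0.2844.

d ≈ 0.284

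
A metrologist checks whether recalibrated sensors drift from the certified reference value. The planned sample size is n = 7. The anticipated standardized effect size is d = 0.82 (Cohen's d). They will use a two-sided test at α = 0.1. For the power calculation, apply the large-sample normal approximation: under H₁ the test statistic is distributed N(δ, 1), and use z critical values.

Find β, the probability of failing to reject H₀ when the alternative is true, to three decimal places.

Noncentrality parameter: δ = d·√n = 0.82 × √7 = 2.1695
Critical value for a two-sided test at α = 0.1: z_{α/2} = 1.645.
Power = Φ(δ − 1.645) + Φ(−δ − 1.645) = Φ(0.525) + Φ(-3.814) = 0.7001 + 0.0001 = 0.7002.
Type II error: β = 1 − power = 1 − 0.7002 = 0.2998.

β ≈ 0.300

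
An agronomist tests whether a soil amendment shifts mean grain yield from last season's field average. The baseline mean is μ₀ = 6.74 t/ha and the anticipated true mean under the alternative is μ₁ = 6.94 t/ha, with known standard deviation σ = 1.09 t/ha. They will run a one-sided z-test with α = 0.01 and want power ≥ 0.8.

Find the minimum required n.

n = 299

Standardized effect: d = |μ₁ − μ₀| / σ = |6.94 − 6.74| / 1.09 = 0.1835
Set Φ(δ − 2.326) = 0.8; then δ − 2.326 = Φ⁻¹(0.8) = 0.842, giving δ = 3.168.
δ = d·√n ⇒ n = (δ/d)² = (3.168 / 0.1835)² = 298.10.
Round up to the next whole unit.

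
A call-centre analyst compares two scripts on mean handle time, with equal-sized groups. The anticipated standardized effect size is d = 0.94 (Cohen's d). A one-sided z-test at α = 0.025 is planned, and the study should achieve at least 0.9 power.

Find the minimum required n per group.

Set Φ(δ − 1.960) = 0.9; then δ − 1.960 = Φ⁻¹(0.9) = 1.282, giving δ = 3.242.
δ = d·√(n/2) ⇒ n = 2(δ/d)² = 2 × (3.242 / 0.94)² = 23.78.
Rounding up, n = 24 per group.

n = 24 per group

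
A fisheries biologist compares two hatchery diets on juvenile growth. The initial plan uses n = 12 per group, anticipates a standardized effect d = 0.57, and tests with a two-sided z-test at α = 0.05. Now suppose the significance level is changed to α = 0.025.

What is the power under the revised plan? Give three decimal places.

Power ≈ 0.199

δ = d·√(n/2) = 0.57 × √(12/2) = 1.3962 (unchanged). New critical value: z_{0.0125} = 2.241.
Revised power = Φ(δ − 2.241) + Φ(−δ − 2.241) = Φ(-0.845) + Φ(-3.638) = 0.1990 + 0.0001 = 0.1991.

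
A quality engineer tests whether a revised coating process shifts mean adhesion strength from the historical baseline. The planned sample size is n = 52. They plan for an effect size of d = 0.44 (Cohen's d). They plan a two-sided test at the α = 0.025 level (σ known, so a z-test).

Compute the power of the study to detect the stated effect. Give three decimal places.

Power ≈ 0.824

Noncentrality parameter: δ = d·√n = 0.44 × √52 = 3.1729
Critical value for a two-sided test at α = 0.025: z_{α/2} = 2.241.
Power = Φ(δ − 2.241) + Φ(−δ − 2.241) = Φ(0.931) + Φ(-5.414) = 0.8242 + 0.0000 = 0.8242.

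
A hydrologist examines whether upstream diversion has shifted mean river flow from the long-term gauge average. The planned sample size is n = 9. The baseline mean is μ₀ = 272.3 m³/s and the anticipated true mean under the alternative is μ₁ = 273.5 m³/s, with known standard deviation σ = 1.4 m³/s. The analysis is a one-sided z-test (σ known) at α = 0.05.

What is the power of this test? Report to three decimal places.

Standardized effect: d = |μ₁ − μ₀| / σ = |273.5 − 272.3| / 1.4 = 0.8571
Noncentrality parameter: δ = d·√n = 0.8571 × √9 = 2.5714
Critical value for a one-sided test at α = 0.05: z_α = 1.645.
Power = P(Z > 1.645 − δ) = Φ(0.927) = 0.8229.

Power ≈ 0.823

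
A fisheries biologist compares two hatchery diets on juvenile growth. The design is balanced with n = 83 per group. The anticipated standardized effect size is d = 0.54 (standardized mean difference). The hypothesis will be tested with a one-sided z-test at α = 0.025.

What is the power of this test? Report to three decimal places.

Noncentrality parameter: δ = d·√(n/2) = 0.54 × √(83/2) = 3.4787
One-sided α = 0.025 → critical value z_{0.025} = 1.960.
Power = P(Z > 1.960 − δ) = Φ(1.519) = 0.9356.

Power ≈ 0.936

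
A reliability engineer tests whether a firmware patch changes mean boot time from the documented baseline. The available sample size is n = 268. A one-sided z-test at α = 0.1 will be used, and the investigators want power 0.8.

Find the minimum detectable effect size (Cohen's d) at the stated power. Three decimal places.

d ≈ 0.130

Required noncentrality: δ = z_{0.1} + z_{0.20} = 1.282 + 0.842 = 2.123.
δ = d·√n ⇒ d = δ/√n = 2.123/√268 = 0.1297.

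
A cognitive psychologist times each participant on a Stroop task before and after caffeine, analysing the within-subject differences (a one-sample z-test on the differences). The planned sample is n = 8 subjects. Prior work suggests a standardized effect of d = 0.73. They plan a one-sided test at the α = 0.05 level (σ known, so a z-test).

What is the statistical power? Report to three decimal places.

Power ≈ 0.663

Noncentrality parameter: δ = d·√n = 0.73 × √8 = 2.0648
One-sided α = 0.05 → critical value z_{0.05} = 1.645.
Power = Φ(δ − 1.645) = Φ(0.420) = 0.6627.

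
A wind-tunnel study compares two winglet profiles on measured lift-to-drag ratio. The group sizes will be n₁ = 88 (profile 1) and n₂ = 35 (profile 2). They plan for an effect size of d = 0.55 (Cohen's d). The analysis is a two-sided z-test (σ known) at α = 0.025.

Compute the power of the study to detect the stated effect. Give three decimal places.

Power ≈ 0.695

Noncentrality parameter: δ = d / √(1/n₁ + 1/n₂) = 0.55 / √(1/88 + 1/35) = 2.7522
Critical value for a two-sided test at α = 0.025: z_{α/2} = 2.241.
Power = Φ(δ − 2.241) + Φ(−δ − 2.241) = Φ(0.511) + Φ(-4.994) = 0.6953 + 0.0000 = 0.6953.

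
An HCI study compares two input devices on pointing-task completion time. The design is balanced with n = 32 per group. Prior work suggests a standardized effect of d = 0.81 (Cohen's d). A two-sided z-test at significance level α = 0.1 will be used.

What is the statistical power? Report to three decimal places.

Noncentrality parameter: δ = d·√(n/2) = 0.81 × √(32/2) = 3.2400
Two-sided α = 0.1 → critical value z_{0.05} = 1.645.
Power = Φ(δ − 1.645) + Φ(−δ − 1.645) = Φ(1.595) + Φ(-4.885) = 0.9447 + 0.0000 = 0.9447.

Power ≈ 0.945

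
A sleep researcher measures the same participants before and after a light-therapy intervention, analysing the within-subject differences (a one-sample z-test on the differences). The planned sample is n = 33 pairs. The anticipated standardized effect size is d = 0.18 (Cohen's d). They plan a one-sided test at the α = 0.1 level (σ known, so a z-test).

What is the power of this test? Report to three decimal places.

Power ≈ 0.402

Noncentrality parameter: δ = d·√n = 0.18 × √33 = 1.0340
One-sided α = 0.1 → critical value z_{0.1} = 1.282.
Power = P(Z > 1.282 − δ) = Φ(-0.248) = 0.4022.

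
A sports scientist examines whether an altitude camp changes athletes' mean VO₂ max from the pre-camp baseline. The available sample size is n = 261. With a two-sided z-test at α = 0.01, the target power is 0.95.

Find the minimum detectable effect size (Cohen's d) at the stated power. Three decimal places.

Need Φ(δ − 2.576) = 0.95, so δ = 2.576 + 1.645 = 4.221.
(The second rejection-region term Φ(−δ − z_{α/2}) is negligible and dropped.)
δ = d·√n ⇒ d = δ/√n = 4.221/√261 = 0.2613.

d ≈ 0.261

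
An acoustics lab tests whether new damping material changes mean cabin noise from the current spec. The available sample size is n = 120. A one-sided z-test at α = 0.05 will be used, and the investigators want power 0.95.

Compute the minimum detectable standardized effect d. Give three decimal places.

Required noncentrality: δ = z_{0.05} + z_{0.05} = 1.645 + 1.645 = 3.290.
δ = d·√n ⇒ d = δ/√n = 3.290/√120 = 0.3003.

d ≈ 0.300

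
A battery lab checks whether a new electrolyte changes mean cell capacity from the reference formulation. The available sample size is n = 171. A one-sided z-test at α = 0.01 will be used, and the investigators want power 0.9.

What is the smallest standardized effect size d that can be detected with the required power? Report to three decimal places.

Required noncentrality: δ = z_{0.01} + z_{0.10} = 2.326 + 1.282 = 3.608.
δ = d·√n ⇒ d = δ/√n = 3.608/√171 = 0.2759.

d ≈ 0.276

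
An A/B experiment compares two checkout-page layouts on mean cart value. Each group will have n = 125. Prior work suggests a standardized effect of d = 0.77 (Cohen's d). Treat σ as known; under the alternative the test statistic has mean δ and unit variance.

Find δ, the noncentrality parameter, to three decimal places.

δ ≈ 6.087

δ = d·√(n/2) = 0.77 × √(125/2) = 6.0874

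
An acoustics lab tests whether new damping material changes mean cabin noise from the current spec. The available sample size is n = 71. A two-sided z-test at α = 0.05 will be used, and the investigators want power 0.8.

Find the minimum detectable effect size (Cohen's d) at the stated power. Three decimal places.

d ≈ 0.332

Required noncentrality: δ = z_{0.025} + z_{0.20} = 1.960 + 0.842 = 2.802.
(Lower-tail contribution to power is negligible for δ > 0.)
δ = d·√n ⇒ d = δ/√n = 2.802/√71 = 0.3325.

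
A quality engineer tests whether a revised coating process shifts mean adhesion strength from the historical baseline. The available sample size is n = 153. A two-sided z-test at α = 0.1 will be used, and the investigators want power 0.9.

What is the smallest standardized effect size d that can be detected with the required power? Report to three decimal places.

d ≈ 0.237

Required noncentrality: δ = z_{0.05} + z_{0.10} = 1.645 + 1.282 = 2.926.
(Lower-tail contribution to power is negligible for δ > 0.)
δ = d·√n ⇒ d = δ/√n = 2.926/√153 = 0.2366.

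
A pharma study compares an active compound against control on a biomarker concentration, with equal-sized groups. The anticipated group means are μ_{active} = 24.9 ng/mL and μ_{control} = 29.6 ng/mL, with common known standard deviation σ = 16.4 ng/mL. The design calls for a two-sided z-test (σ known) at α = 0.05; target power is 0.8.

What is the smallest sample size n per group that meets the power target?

Standardized effect: d = |μ_{active} − μ_{control}| / σ = |24.9 − 29.6| / 16.4 = 0.2866
For power 0.8 need Φ(δ − z_{0.025}) = 0.8, so δ = z_{0.025} + z_{0.20} = 1.960 + 0.842 = 2.802.
(The Φ(−δ − z_{α/2}) term is vanishingly small for δ > 0 and is dropped in the standard sample-size formula.)
δ = d·√(n/2) ⇒ n = 2(δ/d)² = 2 × (2.802 / 0.2866)² = 191.13.
Rounding up, n = 192 per group.

n = 192 per group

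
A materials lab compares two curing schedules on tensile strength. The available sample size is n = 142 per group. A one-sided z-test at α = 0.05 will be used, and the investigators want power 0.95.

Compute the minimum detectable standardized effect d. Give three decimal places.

Required noncentrality: δ = z_{0.05} + z_{0.05} = 1.645 + 1.645 = 3.290.
δ = d·√(n/2) ⇒ d = δ/√(n/2) = 3.290/√(142/2) = 0.3904.

d ≈ 0.390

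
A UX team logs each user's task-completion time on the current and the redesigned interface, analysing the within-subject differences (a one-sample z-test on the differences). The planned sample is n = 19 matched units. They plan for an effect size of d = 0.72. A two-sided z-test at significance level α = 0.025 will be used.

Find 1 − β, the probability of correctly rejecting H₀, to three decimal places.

Noncentrality parameter: δ = d·√n = 0.72 × √19 = 3.1384
Critical value for a two-sided test at α = 0.025: z_{α/2} = 2.241.
Power = Φ(δ − 2.241) + Φ(−δ − 2.241) = Φ(0.897) + Φ(-5.380) = 0.8151 + 0.0000 = 0.8151.

Power ≈ 0.815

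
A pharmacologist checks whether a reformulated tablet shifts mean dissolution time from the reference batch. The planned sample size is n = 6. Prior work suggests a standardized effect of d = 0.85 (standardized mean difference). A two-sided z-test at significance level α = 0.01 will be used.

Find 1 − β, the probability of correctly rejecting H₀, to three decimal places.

Noncentrality parameter: δ = d·√n = 0.85 × √6 = 2.0821
Critical value for a two-sided test at α = 0.01: z_{α/2} = 2.576.
Power = Φ(δ − 2.576) + Φ(−δ − 2.576) = Φ(-0.494) + Φ(-4.658) = 0.3107 + 0.0000 = 0.3107.

Power ≈ 0.311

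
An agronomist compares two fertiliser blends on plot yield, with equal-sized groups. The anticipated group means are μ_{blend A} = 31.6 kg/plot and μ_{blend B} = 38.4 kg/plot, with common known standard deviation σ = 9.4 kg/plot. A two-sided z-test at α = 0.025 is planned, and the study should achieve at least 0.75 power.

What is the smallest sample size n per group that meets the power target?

Standardized effect: d = |μ_{blend A} − μ_{blend B}| / σ = |31.6 − 38.4| / 9.4 = 0.7234
Set Φ(δ − 2.241) = 0.75; then δ − 2.241 = Φ⁻¹(0.75) = 0.674, giving δ = 2.916.
(For δ > 0 the lower-tail rejection region contributes negligibly to power, so the one-term inversion is standard.)
δ = d·√(n/2) ⇒ n = 2(δ/d)² = 2 × (2.916 / 0.7234)² = 32.49.
Round up to the next whole unit.

n = 33 per group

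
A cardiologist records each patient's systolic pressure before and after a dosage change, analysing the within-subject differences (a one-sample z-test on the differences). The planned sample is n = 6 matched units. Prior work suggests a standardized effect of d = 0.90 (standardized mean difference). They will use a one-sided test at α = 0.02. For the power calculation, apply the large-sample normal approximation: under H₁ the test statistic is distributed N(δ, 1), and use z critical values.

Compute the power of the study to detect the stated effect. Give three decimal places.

Power ≈ 0.560

Noncentrality parameter: δ = d·√n = 0.90 × √6 = 2.2045
One-sided α = 0.02 → critical value z_{0.02} = 2.054.
Power = Φ(δ − 2.054) = Φ(0.151) = 0.5599.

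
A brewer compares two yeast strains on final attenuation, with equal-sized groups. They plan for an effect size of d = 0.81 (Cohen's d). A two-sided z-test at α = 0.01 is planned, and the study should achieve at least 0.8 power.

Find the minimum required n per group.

For power 0.8 need Φ(δ − z_{0.005}) = 0.8, so δ = z_{0.005} + z_{0.20} = 2.576 + 0.842 = 3.417.
(For δ > 0 the lower-tail rejection region contributes negligibly to power, so the one-term inversion is standard.)
δ = d·√(n/2) ⇒ n = 2(δ/d)² = 2 × (3.417 / 0.81)² = 35.60.
Rounding up, n = 36 per group.

n = 36 per group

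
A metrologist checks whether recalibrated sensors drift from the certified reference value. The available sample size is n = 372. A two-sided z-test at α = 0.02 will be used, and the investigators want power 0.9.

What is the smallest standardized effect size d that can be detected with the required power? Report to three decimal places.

d ≈ 0.187

Required noncentrality: δ = z_{0.01} + z_{0.10} = 2.326 + 1.282 = 3.608.
(The second rejection-region term Φ(−δ − z_{α/2}) is negligible and dropped.)
δ = d·√n ⇒ d = δ/√n = 3.608/√372 = 0.1871.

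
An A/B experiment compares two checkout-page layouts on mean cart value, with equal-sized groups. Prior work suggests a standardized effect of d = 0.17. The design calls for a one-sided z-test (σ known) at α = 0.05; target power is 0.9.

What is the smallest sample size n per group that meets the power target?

Set Φ(δ − 1.645) = 0.9; then δ − 1.645 = Φ⁻¹(0.9) = 1.282, giving δ = 2.926.
δ = d·√(n/2) ⇒ n = 2(δ/d)² = 2 × (2.926 / 0.17)² = 592.65.
Rounding up, n = 593 per group.

n = 593 per group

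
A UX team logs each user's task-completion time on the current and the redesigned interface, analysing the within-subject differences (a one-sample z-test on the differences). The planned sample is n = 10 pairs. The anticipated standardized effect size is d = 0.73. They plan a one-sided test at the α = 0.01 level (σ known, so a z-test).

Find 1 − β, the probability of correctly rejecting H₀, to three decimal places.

Noncentrality parameter: δ = d·√n = 0.73 × √10 = 2.3085
One-sided α = 0.01 → critical value z_{0.01} = 2.326.
Power = Φ(δ − 2.326) = Φ(-0.018) = 0.4929.

Power ≈ 0.493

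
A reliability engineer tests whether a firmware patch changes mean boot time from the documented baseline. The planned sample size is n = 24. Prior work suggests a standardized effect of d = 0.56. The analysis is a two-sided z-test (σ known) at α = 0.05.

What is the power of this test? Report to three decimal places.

Noncentrality parameter: δ = d·√n = 0.56 × √24 = 2.7434
Critical value for a two-sided test at α = 0.05: z_{α/2} = 1.960.
Power = Φ(δ − 1.960) + Φ(−δ − 1.960) = Φ(0.783) + Φ(-4.703) = 0.7833 + 0.0000 = 0.7833.

Power ≈ 0.783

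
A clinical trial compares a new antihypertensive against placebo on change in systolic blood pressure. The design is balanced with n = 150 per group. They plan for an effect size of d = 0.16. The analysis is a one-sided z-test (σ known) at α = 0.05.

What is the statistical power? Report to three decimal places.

Power ≈ 0.398

Noncentrality parameter: δ = d·√(n/2) = 0.16 × √(150/2) = 1.3856
One-sided α = 0.05 → critical value z_{0.05} = 1.645.
Power = P(Z > 1.645 − δ) = Φ(-0.259) = 0.3977.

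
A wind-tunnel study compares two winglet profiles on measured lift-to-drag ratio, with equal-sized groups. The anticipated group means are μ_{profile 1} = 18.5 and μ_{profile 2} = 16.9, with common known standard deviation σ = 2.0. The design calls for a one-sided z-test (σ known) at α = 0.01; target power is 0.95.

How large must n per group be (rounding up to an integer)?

Standardized effect: d = |μ_{profile 1} − μ_{profile 2}| / σ = |18.5 − 16.9| / 2.0 = 0.8000
For power 0.95 need Φ(δ − z_{0.01}) = 0.95, so δ = z_{0.01} + z_{0.05} = 2.326 + 1.645 = 3.971.
δ = d·√(n/2) ⇒ n = 2(δ/d)² = 2 × (3.971 / 0.8000)² = 49.28.
Round up to the next whole unit.

n = 50 per group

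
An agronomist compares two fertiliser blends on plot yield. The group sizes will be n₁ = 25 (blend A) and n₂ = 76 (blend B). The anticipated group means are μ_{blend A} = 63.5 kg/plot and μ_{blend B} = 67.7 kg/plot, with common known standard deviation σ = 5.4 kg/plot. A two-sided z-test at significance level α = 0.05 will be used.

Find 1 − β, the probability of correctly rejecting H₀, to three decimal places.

Standardized effect: d = |μ_{blend A} − μ_{blend B}| / σ = |63.5 − 67.7| / 5.4 = 0.7778
Noncentrality parameter: δ = d / √(1/n₁ + 1/n₂) = 0.7778 / √(1/25 + 1/76) = 3.3734
Two-sided α = 0.05 → critical value z_{0.025} = 1.960.
Power = Φ(δ − 1.960) + Φ(−δ − 1.960) = Φ(1.413) + Φ(-5.333) = 0.9212 + 0.0000 = 0.9212.

Power ≈ 0.921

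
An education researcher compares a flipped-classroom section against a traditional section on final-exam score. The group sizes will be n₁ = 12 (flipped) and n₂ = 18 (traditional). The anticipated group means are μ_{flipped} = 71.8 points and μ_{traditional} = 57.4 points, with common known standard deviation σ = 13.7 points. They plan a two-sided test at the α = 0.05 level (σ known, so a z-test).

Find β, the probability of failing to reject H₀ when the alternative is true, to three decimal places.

Standardized effect: d = |μ_{flipped} − μ_{traditional}| / σ = |71.8 − 57.4| / 13.7 = 1.0511
Noncentrality parameter: δ = d / √(1/n₁ + 1/n₂) = 1.0511 / √(1/12 + 1/18) = 2.8204
Two-sided α = 0.05 → critical value z_{0.025} = 1.960.
Power = Φ(δ − 1.960) + Φ(−δ − 1.960) = Φ(0.860) + Φ(-4.780) = 0.8052 + 0.0000 = 0.8052.
Type II error: β = 1 − power = 1 − 0.8052 = 0.1948.

β ≈ 0.195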